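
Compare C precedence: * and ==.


'*' is multiplicative (level 10); '==' is equality (level 6)
Higher level binds tighter
'*' has higher precedence than '=='


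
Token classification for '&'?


Pattern: operator symbol
Type: OPERATOR


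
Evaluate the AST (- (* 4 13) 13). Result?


Evaluate inner: (* 4 13) = 52
Evaluate root: (- 52 13) = 39
Result: 39


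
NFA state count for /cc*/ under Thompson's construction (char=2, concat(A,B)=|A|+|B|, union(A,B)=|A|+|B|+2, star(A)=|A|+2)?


Syntax tree has 2 char leaf(s), 0 union(s), 1 star(s)
chars contribute 2×2 = 4; each union adds +2; each star adds +2
Total: 4 + 0 + 2 = 6 states


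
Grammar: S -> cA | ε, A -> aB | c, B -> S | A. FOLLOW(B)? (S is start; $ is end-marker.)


$ ∈ FOLLOW(S). For each A -> αBβ: add FIRST(β)\{ε} to FOLLOW(B); if β nullable, add FOLLOW(A).
FOLLOW(B) = {$}


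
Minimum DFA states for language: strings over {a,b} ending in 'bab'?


Track the longest suffix of input matching a prefix of 'bab': 4 classes (prefixes of length 0..3)
Minimal DFA: 4 states


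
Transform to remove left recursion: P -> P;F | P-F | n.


Left-recursive alternatives: P;F, P-F; non-recursive: n
Introduce P': P -> nP', P' -> ;FP' | -FP' | ε


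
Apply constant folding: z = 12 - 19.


12 - 19 = -7 at compile time
Optimized: z = -7


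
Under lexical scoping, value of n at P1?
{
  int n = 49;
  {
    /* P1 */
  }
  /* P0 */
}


P1's block does not declare n; resolves to the enclosing declaration at depth 0
n = 49


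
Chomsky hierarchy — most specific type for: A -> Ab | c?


Left-linear: every RHS is a terminal or one nonterminal followed by a terminal
Classification: Type 3 (Regular)


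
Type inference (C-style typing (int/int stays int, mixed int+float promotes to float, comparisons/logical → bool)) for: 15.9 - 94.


Operand types: float - int
Rule: mixed int/float promotes to float; int/int stays int
Result type: float


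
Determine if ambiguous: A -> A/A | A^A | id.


'id/id^id' has two parse trees (no precedence encoded between / and ^)
Ambiguous


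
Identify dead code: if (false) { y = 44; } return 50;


condition is constant false, so the whole block is unreachable
Dead: 'if (false) { y = 44; }'


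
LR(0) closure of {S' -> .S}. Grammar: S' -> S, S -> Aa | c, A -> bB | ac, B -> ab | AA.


Start: S' -> .S
For each item with dot before a nonterminal B, add B -> .γ for every B-production
Closure: [S' -> .S, S -> .Aa, S -> .c, A -> .bB, A -> .ac]


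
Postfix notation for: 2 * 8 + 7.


Left to right (same or higher precedence on left)
Postfix: 2 8 * 7 +


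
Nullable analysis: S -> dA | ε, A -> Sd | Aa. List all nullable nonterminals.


A nonterminal is nullable iff some alternative derives ε (directly, or every symbol in it is nullable)
Nullable: {S}


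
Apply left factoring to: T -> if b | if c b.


Common prefix: 'if'
Factored: T -> if T', T' -> b | c b


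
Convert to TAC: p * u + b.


Break into single-operator statements:
t1 = p * u
t2 = t1 + b


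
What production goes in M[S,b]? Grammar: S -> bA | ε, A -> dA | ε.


For [S, b]: 'b' ∈ FIRST(bA)
Entry: S -> bA


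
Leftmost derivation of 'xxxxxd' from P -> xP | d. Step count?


Derivation: P => xP => xxP => xxxP => xxxxP => xxxxxP => xxxxxd
Steps: 6


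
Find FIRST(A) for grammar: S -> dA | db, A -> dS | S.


Per alternative of A: FIRST(dS) = {d}; FIRST(S) = {d}
FIRST(A) = {d}


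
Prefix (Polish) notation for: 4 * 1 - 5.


left-to-right (same/higher precedence on left): tree is (- (* 4 1) 5)
Prefix: - * 4 1 5


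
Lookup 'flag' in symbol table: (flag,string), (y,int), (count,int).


Lookup 'flag' → type string


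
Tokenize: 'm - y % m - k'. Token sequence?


Scan left to right, longest-match per lexeme
Tokens: ID(m), OP(-), ID(y), OP(%), ID(m), OP(-), ID(k)


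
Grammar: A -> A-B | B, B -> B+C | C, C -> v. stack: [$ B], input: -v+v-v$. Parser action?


lookahead ∉ {+} so B won't extend; reduce A -> B
Action: reduce (A -> B)


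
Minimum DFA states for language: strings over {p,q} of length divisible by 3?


Track length mod 3: states 0..2, accept at 0
Minimal DFA: 3 states


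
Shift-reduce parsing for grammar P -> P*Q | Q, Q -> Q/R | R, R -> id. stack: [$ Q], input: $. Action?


lookahead ∉ {/} so Q won't extend; reduce P -> Q
Action: reduce (P -> Q)


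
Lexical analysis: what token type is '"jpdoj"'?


Pattern: double-quoted sequence
Type: STRING_LITERAL


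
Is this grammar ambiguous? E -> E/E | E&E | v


'v/v&v' has two parse trees (no precedence encoded between / and &)
Ambiguous


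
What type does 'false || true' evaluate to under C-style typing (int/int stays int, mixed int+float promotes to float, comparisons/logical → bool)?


Operand types: bool || bool
Rule: logical operators take bool operands and yield bool
Result type: bool


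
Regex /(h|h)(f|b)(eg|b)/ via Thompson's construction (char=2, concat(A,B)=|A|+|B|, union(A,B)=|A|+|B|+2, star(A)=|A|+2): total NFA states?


Syntax tree has 7 char leaf(s), 3 union(s), 0 star(s)
chars contribute 7×2 = 14; each union adds +2; each star adds +2
Total: 14 + 6 + 0 = 20 states


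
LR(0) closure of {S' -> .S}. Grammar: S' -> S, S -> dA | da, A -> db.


Start: S' -> .S
For each item with dot before a nonterminal B, add B -> .γ for every B-production
Closure: [S' -> .S, S -> .dA, S -> .da]


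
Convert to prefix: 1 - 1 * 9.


'*' binds tighter: tree is (- 1 (* 1 9))
Prefix: - 1 * 1 9


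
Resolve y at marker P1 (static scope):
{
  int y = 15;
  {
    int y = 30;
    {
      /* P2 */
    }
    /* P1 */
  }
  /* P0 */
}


y declared in the same block as P1
y = 30


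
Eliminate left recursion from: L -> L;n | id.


Left-recursive alternatives: L;n; non-recursive: id
Introduce L': L -> idL', L' -> ;nL' | ε


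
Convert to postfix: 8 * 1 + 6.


Left to right (same or higher precedence on left)
Postfix: 8 1 * 6 +


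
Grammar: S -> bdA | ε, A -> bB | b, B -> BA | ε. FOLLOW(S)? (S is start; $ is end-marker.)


$ ∈ FOLLOW(S). For each A -> αBβ: add FIRST(β)\{ε} to FOLLOW(B); if β nullable, add FOLLOW(A).
FOLLOW(S) = {$}


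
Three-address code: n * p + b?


Break into single-operator statements:
t1 = n * p
t2 = t1 + b


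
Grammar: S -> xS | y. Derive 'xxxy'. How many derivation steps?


Derivation: S => xS => xxS => xxxS => xxxy
Steps: 4


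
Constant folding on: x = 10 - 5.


10 - 5 = 5 at compile time
Optimized: x = 5


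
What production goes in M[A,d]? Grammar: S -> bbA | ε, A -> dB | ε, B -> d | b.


For [A, d]: 'd' ∈ FIRST(dB)
Entry: A -> dB


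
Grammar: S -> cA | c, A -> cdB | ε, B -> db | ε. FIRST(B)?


Per alternative of B: FIRST(db) = {d}; FIRST(ε) = {ε}
FIRST(B) = {d, ε}


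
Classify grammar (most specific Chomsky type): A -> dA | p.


Right-linear: every RHS is a terminal or a terminal followed by one nonterminal
Classification: Type 3 (Regular)


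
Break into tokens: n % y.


Scan left to right, longest-match per lexeme
Tokens: ID(n), OP(%), ID(y)


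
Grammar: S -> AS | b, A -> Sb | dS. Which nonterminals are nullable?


A nonterminal is nullable iff some alternative derives ε (directly, or every symbol in it is nullable)
Nullable: {}


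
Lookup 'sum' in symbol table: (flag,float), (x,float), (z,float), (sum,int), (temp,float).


Lookup 'sum' → type int


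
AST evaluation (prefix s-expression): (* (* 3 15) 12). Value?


Evaluate inner: (* 3 15) = 45
Evaluate root: (* 45 12) = 540
Result: 540


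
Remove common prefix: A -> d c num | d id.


Common prefix: 'd'
Factored: A -> d A', A' -> c num | id


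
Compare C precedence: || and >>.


'>>' is shift (level 8); '||' is logical OR (level 1)
Higher level binds tighter
'>>' has higher precedence than '||'


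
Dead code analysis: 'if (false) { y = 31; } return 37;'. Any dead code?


condition is constant false, so the whole block is unreachable
Dead: 'if (false) { y = 31; }'


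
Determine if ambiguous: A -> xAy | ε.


balanced x^n…y^n: each string has a unique parse
Unambiguous


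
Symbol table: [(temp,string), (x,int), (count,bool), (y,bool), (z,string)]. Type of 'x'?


Lookup 'x' → type int


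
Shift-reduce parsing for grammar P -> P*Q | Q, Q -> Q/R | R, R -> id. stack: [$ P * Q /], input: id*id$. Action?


no handle; shift 'id'
Action: shift


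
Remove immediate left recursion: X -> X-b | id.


Left-recursive alternatives: X-b; non-recursive: id
Introduce X': X -> idX', X' -> -bX' | ε


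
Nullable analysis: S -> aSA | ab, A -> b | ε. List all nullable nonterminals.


A nonterminal is nullable iff some alternative derives ε (directly, or every symbol in it is nullable)
Nullable: {A}


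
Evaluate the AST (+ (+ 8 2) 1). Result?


Evaluate inner: (+ 8 2) = 10
Evaluate root: (+ 10 1) = 11
Result: 11


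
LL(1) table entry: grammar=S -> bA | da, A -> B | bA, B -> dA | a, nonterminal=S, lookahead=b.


For [S, b]: 'b' ∈ FIRST(bA)
Entry: S -> bA


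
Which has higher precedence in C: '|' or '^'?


'^' is bitwise XOR (level 4); '|' is bitwise OR (level 3)
Higher level binds tighter
'^' has higher precedence than '|'


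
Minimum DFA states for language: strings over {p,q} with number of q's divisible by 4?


Track (count of q) mod 4: states 0..3, accept at 0
Minimal DFA: 4 states


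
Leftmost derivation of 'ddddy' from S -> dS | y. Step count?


Derivation: S => dS => ddS => dddS => ddddS => ddddy
Steps: 5


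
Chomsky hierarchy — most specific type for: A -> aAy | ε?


Single nonterminal LHS, but a^n y^n is not regular
Classification: Type 2 (Context-Free)


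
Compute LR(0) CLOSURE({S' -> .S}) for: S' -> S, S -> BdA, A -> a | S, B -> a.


Start: S' -> .S
For each item with dot before a nonterminal B, add B -> .γ for every B-production
Closure: [S' -> .S, S -> .BdA, B -> .a]


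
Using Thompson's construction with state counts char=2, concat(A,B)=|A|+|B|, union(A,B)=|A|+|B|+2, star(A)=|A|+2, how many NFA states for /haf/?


Syntax tree has 3 char leaf(s), 0 union(s), 0 star(s)
chars contribute 3×2 = 6; each union adds +2; each star adds +2
Total: 6 + 0 + 0 = 6 states


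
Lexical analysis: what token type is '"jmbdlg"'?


Pattern: double-quoted sequence
Type: STRING_LITERAL


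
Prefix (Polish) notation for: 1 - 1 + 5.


left-to-right (same/higher precedence on left): tree is (+ (- 1 1) 5)
Prefix: + - 1 1 5


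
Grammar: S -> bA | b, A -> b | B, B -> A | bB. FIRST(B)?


Per alternative of B: FIRST(A) = {b}; FIRST(bB) = {b}
FIRST(B) = {b}


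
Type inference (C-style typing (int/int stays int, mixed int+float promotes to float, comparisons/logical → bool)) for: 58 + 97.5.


Operand types: int + float
Rule: mixed int/float promotes to float; int/int stays int
Result type: float


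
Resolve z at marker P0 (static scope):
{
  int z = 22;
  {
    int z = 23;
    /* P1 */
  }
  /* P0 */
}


z declared in the same block as P0
z = 22


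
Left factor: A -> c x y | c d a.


Common prefix: 'c'
Factored: A -> c A', A' -> x y | d a


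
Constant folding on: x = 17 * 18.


17 * 18 = 306 at compile time
Optimized: x = 306


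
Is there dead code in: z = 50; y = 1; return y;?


z is assigned but never read
Dead: 'z = 50'


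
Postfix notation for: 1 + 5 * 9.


* has higher precedence, evaluate 5*9 first
Postfix: 1 5 9 * +


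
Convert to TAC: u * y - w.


Break into single-operator statements:
t1 = u * y
t2 = t1 - w


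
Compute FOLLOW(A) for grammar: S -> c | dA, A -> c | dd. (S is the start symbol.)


$ ∈ FOLLOW(S). For each A -> αBβ: add FIRST(β)\{ε} to FOLLOW(B); if β nullable, add FOLLOW(A).
FOLLOW(A) = {$}


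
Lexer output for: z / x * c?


Scan left to right, longest-match per lexeme
Tokens: ID(z), OP(/), ID(x), OP(*), ID(c)


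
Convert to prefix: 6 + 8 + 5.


left-to-right (same/higher precedence on left): tree is (+ (+ 6 8) 5)
Prefix: + + 6 8 5


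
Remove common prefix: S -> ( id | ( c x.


Common prefix: '('
Factored: S -> ( S', S' -> id | c x


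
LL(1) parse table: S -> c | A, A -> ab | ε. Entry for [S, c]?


For [S, c]: 'c' ∈ FIRST(c)
Entry: S -> c


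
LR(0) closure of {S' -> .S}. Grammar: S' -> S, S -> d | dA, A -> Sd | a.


Start: S' -> .S
For each item with dot before a nonterminal B, add B -> .γ for every B-production
Closure: [S' -> .S, S -> .d, S -> .dA]


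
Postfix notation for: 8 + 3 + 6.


Left to right (same or higher precedence on left)
Postfix: 8 3 + 6 +


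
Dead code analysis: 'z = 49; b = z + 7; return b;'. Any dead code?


z is read by b's definition; b is returned
No dead code


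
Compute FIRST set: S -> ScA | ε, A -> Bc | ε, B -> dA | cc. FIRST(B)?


Per alternative of B: FIRST(dA) = {d}; FIRST(cc) = {c}
FIRST(B) = {c, d}


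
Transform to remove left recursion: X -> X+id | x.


Left-recursive alternatives: X+id; non-recursive: x
Introduce X': X -> xX', X' -> +idX' | ε


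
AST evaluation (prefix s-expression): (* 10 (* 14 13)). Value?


Evaluate inner: (* 14 13) = 182
Evaluate root: (* 10 182) = 1820
Result: 1820


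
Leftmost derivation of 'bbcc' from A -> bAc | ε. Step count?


Derivation: A => bAc => bbAcc => bbcc
Steps: 3


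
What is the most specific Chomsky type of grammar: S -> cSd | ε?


Single nonterminal LHS, but c^n d^n is not regular
Classification: Type 2 (Context-Free)


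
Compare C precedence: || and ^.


'^' is bitwise XOR (level 4); '||' is logical OR (level 1)
Higher level binds tighter
'^' has higher precedence than '||'


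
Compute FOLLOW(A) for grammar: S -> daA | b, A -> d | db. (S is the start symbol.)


$ ∈ FOLLOW(S). For each A -> αBβ: add FIRST(β)\{ε} to FOLLOW(B); if β nullable, add FOLLOW(A).
FOLLOW(A) = {$}


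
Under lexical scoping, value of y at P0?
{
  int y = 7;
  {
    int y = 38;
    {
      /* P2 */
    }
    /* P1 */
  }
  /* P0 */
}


y declared in the same block as P0
y = 7


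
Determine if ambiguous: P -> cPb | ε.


balanced c^n…b^n: each string has a unique parse
Unambiguous


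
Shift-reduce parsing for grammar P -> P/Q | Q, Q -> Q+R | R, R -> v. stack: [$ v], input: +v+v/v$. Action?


'v' on top is the handle for R -> v
Action: reduce (R -> v)


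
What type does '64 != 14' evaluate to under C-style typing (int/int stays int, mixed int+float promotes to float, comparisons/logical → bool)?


Operand types: int != int
Rule: comparison yields bool
Result type: bool


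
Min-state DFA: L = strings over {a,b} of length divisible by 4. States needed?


Track length mod 4: states 0..3, accept at 0
Minimal DFA: 4 states


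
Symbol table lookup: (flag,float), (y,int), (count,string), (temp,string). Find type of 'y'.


Lookup 'y' → type int


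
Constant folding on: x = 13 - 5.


13 - 5 = 8 at compile time
Optimized: x = 8


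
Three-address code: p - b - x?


Break into single-operator statements:
t1 = p - b
t2 = t1 - x


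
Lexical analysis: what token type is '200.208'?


Pattern: digits with a decimal point
Type: FLOAT_LITERAL


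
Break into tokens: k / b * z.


Scan left to right, longest-match per lexeme
Tokens: ID(k), OP(/), ID(b), OP(*), ID(z)


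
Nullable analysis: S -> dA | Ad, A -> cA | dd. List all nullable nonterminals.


A nonterminal is nullable iff some alternative derives ε (directly, or every symbol in it is nullable)
Nullable: {}


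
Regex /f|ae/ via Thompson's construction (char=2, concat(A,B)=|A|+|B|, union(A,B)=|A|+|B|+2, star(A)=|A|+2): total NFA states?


Syntax tree has 3 char leaf(s), 1 union(s), 0 star(s)
chars contribute 3×2 = 6; each union adds +2; each star adds +2
Total: 6 + 2 + 0 = 8 states


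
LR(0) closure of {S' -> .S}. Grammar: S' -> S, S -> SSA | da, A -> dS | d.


Start: S' -> .S
For each item with dot before a nonterminal B, add B -> .γ for every B-production
Closure: [S' -> .S, S -> .SSA, S -> .da]


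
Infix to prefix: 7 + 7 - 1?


left-to-right (same/higher precedence on left): tree is (- (+ 7 7) 1)
Prefix: - + 7 7 1


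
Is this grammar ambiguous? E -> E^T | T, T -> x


precedence layered via separate nonterminal T: deterministic
Unambiguous


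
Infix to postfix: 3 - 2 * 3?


* has higher precedence, evaluate 2*3 first
Postfix: 3 2 3 * -


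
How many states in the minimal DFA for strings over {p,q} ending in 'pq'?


Track the longest suffix of input matching a prefix of 'pq': 3 classes (prefixes of length 0..2)
Minimal DFA: 3 states


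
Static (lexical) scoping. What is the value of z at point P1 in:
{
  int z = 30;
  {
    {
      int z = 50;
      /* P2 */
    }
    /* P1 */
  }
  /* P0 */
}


P1's block does not declare z; resolves to the enclosing declaration at depth 0
z = 30


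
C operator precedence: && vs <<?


'<<' is shift (level 8); '&&' is logical AND (level 2)
Higher level binds tighter
'<<' has higher precedence than '&&'


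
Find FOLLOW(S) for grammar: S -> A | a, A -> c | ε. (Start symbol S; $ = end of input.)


$ ∈ FOLLOW(S). For each A -> αBβ: add FIRST(β)\{ε} to FOLLOW(B); if β nullable, add FOLLOW(A).
FOLLOW(S) = {$}


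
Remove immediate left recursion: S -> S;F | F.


Left-recursive alternatives: S;F; non-recursive: F
Introduce S': S -> FS', S' -> ;FS' | ε


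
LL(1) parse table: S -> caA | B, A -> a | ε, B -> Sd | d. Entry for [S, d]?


For [S, d]: 'd' ∈ FIRST(B)
Entry: S -> B


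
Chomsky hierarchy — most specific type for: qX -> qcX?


LHS has context (more than one symbol) and |LHS| ≤ |RHS|
Classification: Type 1 (Context-Sensitive)


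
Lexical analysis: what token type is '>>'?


Pattern: operator symbol
Type: OPERATOR


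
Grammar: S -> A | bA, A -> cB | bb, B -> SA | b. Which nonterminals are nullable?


A nonterminal is nullable iff some alternative derives ε (directly, or every symbol in it is nullable)
Nullable: {}


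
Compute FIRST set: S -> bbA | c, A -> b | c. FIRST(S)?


Per alternative of S: FIRST(bbA) = {b}; FIRST(c) = {c}
FIRST(S) = {b, c}


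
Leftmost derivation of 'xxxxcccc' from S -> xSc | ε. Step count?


Derivation: S => xSc => xxScc => xxxSccc => xxxxScccc => xxxxcccc
Steps: 5


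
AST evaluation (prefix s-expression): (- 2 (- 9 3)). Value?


Evaluate inner: (- 9 3) = 6
Evaluate root: (- 2 6) = -4
Result: -4


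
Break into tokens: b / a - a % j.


Scan left to right, longest-match per lexeme
Tokens: ID(b), OP(/), ID(a), OP(-), ID(a), OP(%), ID(j)


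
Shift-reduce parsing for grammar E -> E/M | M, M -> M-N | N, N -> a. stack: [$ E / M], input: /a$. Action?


handle 'E/M' on top; lookahead ∈ FOLLOW(E) = {/, $}
Action: reduce (E -> E/M)


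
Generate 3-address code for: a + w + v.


Break into single-operator statements:
t1 = a + w
t2 = t1 + v


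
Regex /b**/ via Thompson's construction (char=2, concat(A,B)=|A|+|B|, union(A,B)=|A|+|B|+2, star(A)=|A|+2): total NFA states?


Syntax tree has 1 char leaf(s), 0 union(s), 2 star(s)
chars contribute 1×2 = 2; each union adds +2; each star adds +2
Total: 2 + 0 + 4 = 6 states


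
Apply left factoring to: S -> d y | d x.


Common prefix: 'd'
Factored: S -> d S', S' -> y | x


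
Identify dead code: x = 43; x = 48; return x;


first assignment to x is overwritten before any read
Dead: 'x = 43'


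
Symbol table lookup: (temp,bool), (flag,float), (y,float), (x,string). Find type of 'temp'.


Lookup 'temp' → type bool


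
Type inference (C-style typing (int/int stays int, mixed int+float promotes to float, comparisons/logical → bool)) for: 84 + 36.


Operand types: int + int
Rule: mixed int/float promotes to float; int/int stays int
Result type: int


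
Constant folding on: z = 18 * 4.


18 * 4 = 72 at compile time
Optimized: z = 72


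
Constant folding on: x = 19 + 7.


19 + 7 = 26 at compile time
Optimized: x = 26


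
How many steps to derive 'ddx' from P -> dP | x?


Derivation: P => dP => ddP => ddx
Steps: 3


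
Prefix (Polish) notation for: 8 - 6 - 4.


left-to-right (same/higher precedence on left): tree is (- (- 8 6) 4)
Prefix: - - 8 6 4


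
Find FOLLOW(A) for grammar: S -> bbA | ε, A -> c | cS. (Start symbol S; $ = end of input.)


$ ∈ FOLLOW(S). For each A -> αBβ: add FIRST(β)\{ε} to FOLLOW(B); if β nullable, add FOLLOW(A).
FOLLOW(A) = {$}


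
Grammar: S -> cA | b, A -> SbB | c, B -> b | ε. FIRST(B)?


Per alternative of B: FIRST(b) = {b}; FIRST(ε) = {ε}
FIRST(B) = {b, ε}


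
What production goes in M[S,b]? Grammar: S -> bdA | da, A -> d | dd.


For [S, b]: 'b' ∈ FIRST(bdA)
Entry: S -> bdA


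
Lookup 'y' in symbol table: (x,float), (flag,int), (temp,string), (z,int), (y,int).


Lookup 'y' → type int


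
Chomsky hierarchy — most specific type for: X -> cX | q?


Right-linear: every RHS is a terminal or a terminal followed by one nonterminal
Classification: Type 3 (Regular)


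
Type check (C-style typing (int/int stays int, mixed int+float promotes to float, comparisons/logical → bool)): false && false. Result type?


Operand types: bool && bool
Rule: logical operators take bool operands and yield bool
Result type: bool


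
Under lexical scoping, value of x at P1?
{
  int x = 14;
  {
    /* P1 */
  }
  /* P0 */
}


P1's block does not declare x; resolves to the enclosing declaration at depth 0
x = 14


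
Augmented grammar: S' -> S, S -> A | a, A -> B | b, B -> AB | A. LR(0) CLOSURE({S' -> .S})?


Start: S' -> .S
For each item with dot before a nonterminal B, add B -> .γ for every B-production
Closure: [S' -> .S, S -> .A, S -> .a, A -> .B, A -> .b, B -> .AB, B -> .A]


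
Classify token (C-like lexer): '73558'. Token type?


Pattern: digits only
Type: INTEGER_LITERAL


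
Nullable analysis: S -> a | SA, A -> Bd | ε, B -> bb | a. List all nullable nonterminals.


A nonterminal is nullable iff some alternative derives ε (directly, or every symbol in it is nullable)
Nullable: {A}


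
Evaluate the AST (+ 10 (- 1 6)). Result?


Evaluate inner: (- 1 6) = -5
Evaluate root: (+ 10 -5) = 5
Result: 5


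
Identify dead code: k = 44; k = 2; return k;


first assignment to k is overwritten before any read
Dead: 'k = 44'


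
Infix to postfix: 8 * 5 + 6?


Left to right (same or higher precedence on left)
Postfix: 8 5 * 6 +


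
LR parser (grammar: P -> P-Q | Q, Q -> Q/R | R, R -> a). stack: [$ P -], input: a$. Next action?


no handle ('P-' is not any RHS); shift 'a'
Action: shift


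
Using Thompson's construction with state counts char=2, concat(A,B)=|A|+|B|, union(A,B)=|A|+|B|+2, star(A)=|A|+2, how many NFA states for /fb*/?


Syntax tree has 2 char leaf(s), 0 union(s), 1 star(s)
chars contribute 2×2 = 4; each union adds +2; each star adds +2
Total: 4 + 0 + 2 = 6 states


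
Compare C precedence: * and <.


'*' is multiplicative (level 10); '<' is relational (level 7)
Higher level binds tighter
'*' has higher precedence than '<'


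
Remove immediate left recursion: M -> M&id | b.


Left-recursive alternatives: M&id; non-recursive: b
Introduce M': M -> bM', M' -> &idM' | ε


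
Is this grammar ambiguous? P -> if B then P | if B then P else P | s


dangling else: 'if B then if B then s else s' parses two ways
Ambiguous


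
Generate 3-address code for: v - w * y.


Break into single-operator statements:
t1 = w * y
t2 = v - t1


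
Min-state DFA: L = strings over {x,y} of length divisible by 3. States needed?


Track length mod 3: states 0..2, accept at 0
Minimal DFA: 3 states


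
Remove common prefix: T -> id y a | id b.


Common prefix: 'id'
Factored: T -> id T', T' -> y a | b


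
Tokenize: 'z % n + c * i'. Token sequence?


Scan left to right, longest-match per lexeme
Tokens: ID(z), OP(%), ID(n), OP(+), ID(c), OP(*), ID(i)


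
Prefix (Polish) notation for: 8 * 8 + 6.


left-to-right (same/higher precedence on left): tree is (+ (* 8 8) 6)
Prefix: + * 8 8 6


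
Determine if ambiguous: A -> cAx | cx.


balanced c^n…x^n: each string has a unique parse
Unambiguous


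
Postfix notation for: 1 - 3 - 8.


Left to right (same or higher precedence on left)
Postfix: 1 3 - 8 -


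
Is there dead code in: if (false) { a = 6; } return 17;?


condition is constant false, so the whole block is unreachable
Dead: 'if (false) { a = 6; }'


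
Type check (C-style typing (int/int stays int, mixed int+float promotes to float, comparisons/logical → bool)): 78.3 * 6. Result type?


Operand types: float * int
Rule: mixed int/float promotes to float; int/int stays int
Result type: float


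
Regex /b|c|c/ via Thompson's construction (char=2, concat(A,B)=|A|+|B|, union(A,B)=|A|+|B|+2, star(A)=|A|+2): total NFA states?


Syntax tree has 3 char leaf(s), 2 union(s), 0 star(s)
chars contribute 3×2 = 6; each union adds +2; each star adds +2
Total: 6 + 4 + 0 = 10 states


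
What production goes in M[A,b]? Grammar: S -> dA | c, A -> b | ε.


For [A, b]: 'b' ∈ FIRST(b)
Entry: A -> b


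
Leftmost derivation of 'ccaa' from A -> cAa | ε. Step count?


Derivation: A => cAa => ccAaa => ccaa
Steps: 3


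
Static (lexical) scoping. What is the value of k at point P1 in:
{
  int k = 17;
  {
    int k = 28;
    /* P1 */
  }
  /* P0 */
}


k declared in the same block as P1
k = 28


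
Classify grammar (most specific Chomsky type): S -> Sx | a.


Left-linear: every RHS is a terminal or one nonterminal followed by a terminal
Classification: Type 3 (Regular)


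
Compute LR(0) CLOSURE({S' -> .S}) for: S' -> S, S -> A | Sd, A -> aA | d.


Start: S' -> .S
For each item with dot before a nonterminal B, add B -> .γ for every B-production
Closure: [S' -> .S, S -> .A, S -> .Sd, A -> .aA, A -> .d]


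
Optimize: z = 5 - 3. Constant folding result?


5 - 3 = 2 at compile time
Optimized: z = 2


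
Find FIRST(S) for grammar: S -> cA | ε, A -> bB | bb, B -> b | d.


Per alternative of S: FIRST(cA) = {c}; FIRST(ε) = {ε}
FIRST(S) = {c, ε}


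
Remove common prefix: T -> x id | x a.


Common prefix: 'x'
Factored: T -> x T', T' -> id | a


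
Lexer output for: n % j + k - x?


Scan left to right, longest-match per lexeme
Tokens: ID(n), OP(%), ID(j), OP(+), ID(k), OP(-), ID(x)


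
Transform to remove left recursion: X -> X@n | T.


Left-recursive alternatives: X@n; non-recursive: T
Introduce X': X -> TX', X' -> @nX' | ε


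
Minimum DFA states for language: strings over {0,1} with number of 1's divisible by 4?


Track (count of 1) mod 4: states 0..3, accept at 0
Minimal DFA: 4 states


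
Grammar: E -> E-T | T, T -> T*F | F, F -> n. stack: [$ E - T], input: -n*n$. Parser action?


handle 'E-T' on top; lookahead ∈ FOLLOW(E) = {-, $}
Action: reduce (E -> E-T)


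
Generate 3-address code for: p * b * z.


Break into single-operator statements:
t1 = p * b
t2 = t1 * z


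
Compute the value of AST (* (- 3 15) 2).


Evaluate inner: (- 3 15) = -12
Evaluate root: (* -12 2) = -24
Result: -24


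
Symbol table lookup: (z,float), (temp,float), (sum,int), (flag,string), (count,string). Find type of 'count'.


Lookup 'count' → type string


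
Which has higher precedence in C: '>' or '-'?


'-' is additive (level 9); '>' is relational (level 7)
Higher level binds tighter
'-' has higher precedence than '>'


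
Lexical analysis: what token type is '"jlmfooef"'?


Pattern: double-quoted sequence
Type: STRING_LITERAL


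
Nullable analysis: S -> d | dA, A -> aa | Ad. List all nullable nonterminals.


A nonterminal is nullable iff some alternative derives ε (directly, or every symbol in it is nullable)
Nullable: {}


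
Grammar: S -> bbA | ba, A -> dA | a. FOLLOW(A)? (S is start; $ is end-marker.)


$ ∈ FOLLOW(S). For each A -> αBβ: add FIRST(β)\{ε} to FOLLOW(B); if β nullable, add FOLLOW(A).
FOLLOW(A) = {$}


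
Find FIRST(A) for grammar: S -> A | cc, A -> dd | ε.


Per alternative of A: FIRST(dd) = {d}; FIRST(ε) = {ε}
FIRST(A) = {d, ε}


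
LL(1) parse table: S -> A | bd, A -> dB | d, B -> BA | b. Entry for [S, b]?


For [S, b]: 'b' ∈ FIRST(bd)
Entry: S -> bd


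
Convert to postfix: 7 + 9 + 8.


Left to right (same or higher precedence on left)
Postfix: 7 9 + 8 +


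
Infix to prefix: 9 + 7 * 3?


'*' binds tighter: tree is (+ 9 (* 7 3))
Prefix: + 9 * 7 3


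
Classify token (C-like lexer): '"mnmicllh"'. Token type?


Pattern: double-quoted sequence
Type: STRING_LITERAL


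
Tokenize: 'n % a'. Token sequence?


Scan left to right, longest-match per lexeme
Tokens: ID(n), OP(%), ID(a)


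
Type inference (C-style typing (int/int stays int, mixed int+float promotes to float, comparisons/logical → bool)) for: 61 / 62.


Operand types: int / int
Rule: mixed int/float promotes to float; int/int stays int
Result type: int


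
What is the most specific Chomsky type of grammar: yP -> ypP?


LHS has context (more than one symbol) and |LHS| ≤ |RHS|
Classification: Type 1 (Context-Sensitive)


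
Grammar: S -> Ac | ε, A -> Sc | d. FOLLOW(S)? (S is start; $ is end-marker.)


$ ∈ FOLLOW(S). For each A -> αBβ: add FIRST(β)\{ε} to FOLLOW(B); if β nullable, add FOLLOW(A).
FOLLOW(S) = {$, c}


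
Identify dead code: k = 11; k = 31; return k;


first assignment to k is overwritten before any read
Dead: 'k = 11'


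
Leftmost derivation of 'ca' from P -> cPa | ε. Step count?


Derivation: P => cPa => ca
Steps: 2


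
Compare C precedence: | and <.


'<' is relational (level 7); '|' is bitwise OR (level 3)
Higher level binds tighter
'<' has higher precedence than '|'


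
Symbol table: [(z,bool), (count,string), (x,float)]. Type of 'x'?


Lookup 'x' → type float


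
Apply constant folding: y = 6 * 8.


6 * 8 = 48 at compile time
Optimized: y = 48


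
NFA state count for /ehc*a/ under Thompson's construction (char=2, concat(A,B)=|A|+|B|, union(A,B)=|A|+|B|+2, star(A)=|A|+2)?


Syntax tree has 4 char leaf(s), 0 union(s), 1 star(s)
chars contribute 4×2 = 8; each union adds +2; each star adds +2
Total: 8 + 0 + 2 = 10 states


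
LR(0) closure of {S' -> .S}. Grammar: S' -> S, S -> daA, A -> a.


Start: S' -> .S
For each item with dot before a nonterminal B, add B -> .γ for every B-production
Closure: [S' -> .S, S -> .daA]


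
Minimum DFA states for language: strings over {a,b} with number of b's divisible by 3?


Track (count of b) mod 3: states 0..2, accept at 0
Minimal DFA: 3 states


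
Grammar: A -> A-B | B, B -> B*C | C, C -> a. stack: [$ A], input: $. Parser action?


start symbol A on stack, input exhausted
Action: accept


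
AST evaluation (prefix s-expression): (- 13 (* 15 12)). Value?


Evaluate inner: (* 15 12) = 180
Evaluate root: (- 13 180) = -167
Result: -167


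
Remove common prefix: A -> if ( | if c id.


Common prefix: 'if'
Factored: A -> if A', A' -> ( | c id


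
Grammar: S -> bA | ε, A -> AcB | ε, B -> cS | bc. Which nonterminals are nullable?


A nonterminal is nullable iff some alternative derives ε (directly, or every symbol in it is nullable)
Nullable: {A, S}


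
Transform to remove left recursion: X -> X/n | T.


Left-recursive alternatives: X/n; non-recursive: T
Introduce X': X -> TX', X' -> /nX' | ε


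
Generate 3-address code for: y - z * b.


Break into single-operator statements:
t1 = z * b
t2 = y - t1


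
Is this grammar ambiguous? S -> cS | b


right-linear, alternatives start with distinct terminals 'c' vs 'b': unique leftmost derivation
Unambiguous


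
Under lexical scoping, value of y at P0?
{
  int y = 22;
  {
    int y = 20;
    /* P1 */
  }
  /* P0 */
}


y declared in the same block as P0
y = 22


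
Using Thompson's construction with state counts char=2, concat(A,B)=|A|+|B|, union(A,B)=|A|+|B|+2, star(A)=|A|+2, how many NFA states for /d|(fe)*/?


Syntax tree has 3 char leaf(s), 1 union(s), 1 star(s)
chars contribute 3×2 = 6; each union adds +2; each star adds +2
Total: 6 + 2 + 2 = 10 states


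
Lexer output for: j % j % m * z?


Scan left to right, longest-match per lexeme
Tokens: ID(j), OP(%), ID(j), OP(%), ID(m), OP(*), ID(z)


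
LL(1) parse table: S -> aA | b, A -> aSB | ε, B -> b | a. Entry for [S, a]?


For [S, a]: 'a' ∈ FIRST(aA)
Entry: S -> aA


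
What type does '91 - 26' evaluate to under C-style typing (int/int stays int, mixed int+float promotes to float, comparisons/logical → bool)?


Operand types: int - int
Rule: mixed int/float promotes to float; int/int stays int
Result type: int


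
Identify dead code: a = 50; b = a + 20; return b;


a is read by b's definition; b is returned
No dead code


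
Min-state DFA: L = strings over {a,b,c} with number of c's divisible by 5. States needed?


Track (count of c) mod 5: states 0..4, accept at 0
Minimal DFA: 5 states


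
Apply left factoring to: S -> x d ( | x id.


Common prefix: 'x'
Factored: S -> x S', S' -> d ( | id


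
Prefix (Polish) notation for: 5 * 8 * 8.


left-to-right (same/higher precedence on left): tree is (* (* 5 8) 8)
Prefix: * * 5 8 8


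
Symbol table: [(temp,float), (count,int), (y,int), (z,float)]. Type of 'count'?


Lookup 'count' → type int


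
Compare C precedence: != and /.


'/' is multiplicative (level 10); '!=' is equality (level 6)
Higher level binds tighter
'/' has higher precedence than '!='


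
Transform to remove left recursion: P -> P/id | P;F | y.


Left-recursive alternatives: P/id, P;F; non-recursive: y
Introduce P': P -> yP', P' -> /idP' | ;FP' | ε


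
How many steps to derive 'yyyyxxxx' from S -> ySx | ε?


Derivation: S => ySx => yySxx => yyySxxx => yyyySxxxx => yyyyxxxx
Steps: 5


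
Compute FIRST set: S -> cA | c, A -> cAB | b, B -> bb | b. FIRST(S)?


Per alternative of S: FIRST(cA) = {c}; FIRST(c) = {c}
FIRST(S) = {c}


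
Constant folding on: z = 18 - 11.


18 - 11 = 7 at compile time
Optimized: z = 7


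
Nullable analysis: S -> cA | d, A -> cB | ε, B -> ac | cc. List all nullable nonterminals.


A nonterminal is nullable iff some alternative derives ε (directly, or every symbol in it is nullable)
Nullable: {A}


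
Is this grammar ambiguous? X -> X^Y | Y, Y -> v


precedence layered via separate nonterminal Y: deterministic
Unambiguous


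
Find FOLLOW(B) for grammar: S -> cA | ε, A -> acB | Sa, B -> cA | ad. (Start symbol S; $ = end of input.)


$ ∈ FOLLOW(S). For each A -> αBβ: add FIRST(β)\{ε} to FOLLOW(B); if β nullable, add FOLLOW(A).
FOLLOW(B) = {$, a}


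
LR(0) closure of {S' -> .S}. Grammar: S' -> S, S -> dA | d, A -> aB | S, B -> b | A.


Start: S' -> .S
For each item with dot before a nonterminal B, add B -> .γ for every B-production
Closure: [S' -> .S, S -> .dA, S -> .d]


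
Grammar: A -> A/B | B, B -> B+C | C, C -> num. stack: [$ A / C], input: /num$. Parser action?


'C' (not preceded by B+) is the handle for B -> C
Action: reduce (B -> C)


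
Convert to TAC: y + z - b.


Break into single-operator statements:
t1 = y + z
t2 = t1 - b


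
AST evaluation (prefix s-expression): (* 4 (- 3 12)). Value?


Evaluate inner: (- 3 12) = -9
Evaluate root: (* 4 -9) = -36
Result: -36


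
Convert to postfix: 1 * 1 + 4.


Left to right (same or higher precedence on left)
Postfix: 1 1 * 4 +


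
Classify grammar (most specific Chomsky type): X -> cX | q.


Right-linear: every RHS is a terminal or a terminal followed by one nonterminal
Classification: Type 3 (Regular)


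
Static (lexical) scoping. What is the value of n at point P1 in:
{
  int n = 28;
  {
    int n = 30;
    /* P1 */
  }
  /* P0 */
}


n declared in the same block as P1
n = 30


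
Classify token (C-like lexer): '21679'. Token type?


Pattern: digits only
Type: INTEGER_LITERAL


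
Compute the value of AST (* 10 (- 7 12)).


Evaluate inner: (- 7 12) = -5
Evaluate root: (* 10 -5) = -50
Result: -50


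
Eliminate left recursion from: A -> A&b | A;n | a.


Left-recursive alternatives: A&b, A;n; non-recursive: a
Introduce A': A -> aA', A' -> &bA' | ;nA' | ε


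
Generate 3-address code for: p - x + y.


Break into single-operator statements:
t1 = p - x
t2 = t1 + y


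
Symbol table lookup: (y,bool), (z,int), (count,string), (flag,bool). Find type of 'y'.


Lookup 'y' → type bool


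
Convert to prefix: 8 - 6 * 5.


'*' binds tighter: tree is (- 8 (* 6 5))
Prefix: - 8 * 6 5


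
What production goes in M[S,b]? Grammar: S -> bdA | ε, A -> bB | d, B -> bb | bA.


For [S, b]: 'b' ∈ FIRST(bdA)
Entry: S -> bdA


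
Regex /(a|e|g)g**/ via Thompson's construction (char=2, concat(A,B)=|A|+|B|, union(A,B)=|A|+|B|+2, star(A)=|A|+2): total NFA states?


Syntax tree has 4 char leaf(s), 2 union(s), 2 star(s)
chars contribute 4×2 = 8; each union adds +2; each star adds +2
Total: 8 + 4 + 4 = 16 states


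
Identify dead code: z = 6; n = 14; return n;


z is assigned but never read
Dead: 'z = 6'


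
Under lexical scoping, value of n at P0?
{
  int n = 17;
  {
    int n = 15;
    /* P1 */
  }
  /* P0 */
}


n declared in the same block as P0
n = 17


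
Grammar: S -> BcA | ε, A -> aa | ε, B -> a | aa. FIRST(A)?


Per alternative of A: FIRST(aa) = {a}; FIRST(ε) = {ε}
FIRST(A) = {a, ε}


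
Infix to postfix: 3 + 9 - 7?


Left to right (same or higher precedence on left)
Postfix: 3 9 + 7 -


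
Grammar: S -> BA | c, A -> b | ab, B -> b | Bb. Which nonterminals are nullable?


A nonterminal is nullable iff some alternative derives ε (directly, or every symbol in it is nullable)
Nullable: {}


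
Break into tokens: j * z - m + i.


Scan left to right, longest-match per lexeme
Tokens: ID(j), OP(*), ID(z), OP(-), ID(m), OP(+), ID(i)


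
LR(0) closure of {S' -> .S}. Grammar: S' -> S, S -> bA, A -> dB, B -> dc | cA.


Start: S' -> .S
For each item with dot before a nonterminal B, add B -> .γ for every B-production
Closure: [S' -> .S, S -> .bA]


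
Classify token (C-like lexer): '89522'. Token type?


Pattern: digits only
Type: INTEGER_LITERAL


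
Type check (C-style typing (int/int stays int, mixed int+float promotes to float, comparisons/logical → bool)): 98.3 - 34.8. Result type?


Operand types: float - float
Rule: mixed int/float promotes to float; int/int stays int
Result type: float


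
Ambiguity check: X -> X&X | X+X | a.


'a&a+a' has two parse trees (no precedence encoded between & and +)
Ambiguous


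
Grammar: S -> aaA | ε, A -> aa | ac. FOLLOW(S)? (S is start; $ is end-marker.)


$ ∈ FOLLOW(S). For each A -> αBβ: add FIRST(β)\{ε} to FOLLOW(B); if β nullable, add FOLLOW(A).
FOLLOW(S) = {$}


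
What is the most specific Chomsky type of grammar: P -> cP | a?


Right-linear: every RHS is a terminal or a terminal followed by one nonterminal
Classification: Type 3 (Regular)


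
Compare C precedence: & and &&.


'&' is bitwise AND (level 5); '&&' is logical AND (level 2)
Higher level binds tighter
'&' has higher precedence than '&&'
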